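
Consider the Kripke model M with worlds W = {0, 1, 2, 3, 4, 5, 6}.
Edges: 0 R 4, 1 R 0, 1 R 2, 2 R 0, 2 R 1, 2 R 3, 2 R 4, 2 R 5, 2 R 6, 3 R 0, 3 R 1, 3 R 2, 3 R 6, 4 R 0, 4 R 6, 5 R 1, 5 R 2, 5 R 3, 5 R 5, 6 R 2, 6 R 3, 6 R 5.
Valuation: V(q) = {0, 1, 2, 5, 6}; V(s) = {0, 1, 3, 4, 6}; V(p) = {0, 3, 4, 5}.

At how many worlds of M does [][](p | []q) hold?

Let φ = [][](p | []q). Evaluate φ at each world:
  0 (successors {4}): φ is false.
  1 (successors {0, 2}): φ is false.
  2 (successors {0, 1, 3, 4, 5, 6}): φ is false.
  3 (successors {0, 1, 2, 6}): φ is false.
  4 (successors {0, 6}): φ is false.
  5 (successors {1, 2, 3, 5}): φ is false.
  6 (successors {2, 3, 5}): φ is false.
For instance, at 0:
  At 0: [][](p | []q) requires [](p | []q) at every successor {4}.
    [](p | []q) fails at 4, so [][](p | []q) is false at 0.
      At 4: [](p | []q) requires p | []q at every successor {0, 6}.
        p | []q fails at 6, so [](p | []q) is false at 4.
Satisfying worlds: none.

0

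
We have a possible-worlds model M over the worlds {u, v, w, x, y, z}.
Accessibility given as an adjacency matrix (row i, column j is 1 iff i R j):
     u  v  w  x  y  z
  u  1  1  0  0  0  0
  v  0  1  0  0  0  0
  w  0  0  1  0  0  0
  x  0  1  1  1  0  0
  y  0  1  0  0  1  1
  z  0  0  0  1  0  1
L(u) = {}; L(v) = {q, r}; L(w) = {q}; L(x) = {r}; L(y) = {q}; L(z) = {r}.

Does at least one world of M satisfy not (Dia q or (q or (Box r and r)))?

Let φ = not (Dia q or (q or (Box r and r))). Evaluate φ at each world:
  u (successors {u, v}): φ is false.
  v (successors {v}): φ is false.
  w (successors {w}): φ is false.
  x (successors {v, w, x}): φ is false.
  y (successors {v, y, z}): φ is false.
  z (successors {x, z}): φ is false.
For instance, at v:
  At v: Dia q or (q or (Box r and r)) is true, so not (Dia q or (q or (Box r and r))) is false.
    At v: Dia q is true, q or (Box r and r) is true, so Dia q or (q or (Box r and r)) is true.
      At v: Dia q requires q at some successor in {v}.
        q holds at v, so Dia q is true at v.
      At v: q is true, Box r and r is true, so q or (Box r and r) is true.

No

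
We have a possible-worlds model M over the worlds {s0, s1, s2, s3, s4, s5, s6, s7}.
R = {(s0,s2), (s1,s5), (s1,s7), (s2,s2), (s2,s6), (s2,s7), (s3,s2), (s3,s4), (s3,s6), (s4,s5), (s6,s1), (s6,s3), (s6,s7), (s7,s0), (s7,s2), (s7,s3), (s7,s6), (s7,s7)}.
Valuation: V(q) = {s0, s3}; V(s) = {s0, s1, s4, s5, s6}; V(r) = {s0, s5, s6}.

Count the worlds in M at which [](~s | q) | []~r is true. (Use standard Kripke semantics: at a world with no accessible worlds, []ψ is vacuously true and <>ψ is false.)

3

Recall that []ψ holds at a world iff ψ holds at every accessible world, and <>ψ holds iff ψ holds at some accessible world.
Let φ = [](~s | q) | []~r. Evaluate φ at each world:
  s0 (successors {s2}): φ is true.
  s1 (successors {s5, s7}): φ is false.
  s2 (successors {s2, s6, s7}): φ is false.
  s3 (successors {s2, s4, s6}): φ is false.
  s4 (successors {s5}): φ is false.
  s5 (successors ∅): φ is true.
  s6 (successors {s1, s3, s7}): φ is true.
  s7 (successors {s0, s2, s3, s6, s7}): φ is false.
For instance, at s3:
  At s3: [](~s | q) is false, []~r is false, so [](~s | q) | []~r is false.
    At s3: [](~s | q) requires ~s | q at every successor {s2, s4, s6}.
      ~s | q fails at s4, so [](~s | q) is false at s3.
    At s3: []~r requires ~r at every successor {s2, s4, s6}.
      ~r fails at s6, so []~r is false at s3.
Satisfying worlds: {s0, s5, s6}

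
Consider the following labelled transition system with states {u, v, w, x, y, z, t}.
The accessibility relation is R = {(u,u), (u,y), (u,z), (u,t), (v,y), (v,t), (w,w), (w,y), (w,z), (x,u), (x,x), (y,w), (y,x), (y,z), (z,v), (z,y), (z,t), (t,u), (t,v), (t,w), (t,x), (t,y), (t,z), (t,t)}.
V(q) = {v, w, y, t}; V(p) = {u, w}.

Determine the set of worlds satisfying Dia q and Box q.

Let φ = Dia q and Box q. Evaluate φ at each world:
  u (successors {u, y, z, t}): φ is false.
  v (successors {y, t}): φ is true.
  w (successors {w, y, z}): φ is false.
  x (successors {u, x}): φ is false.
  y (successors {w, x, z}): φ is false.
  z (successors {v, y, t}): φ is true.
  t (successors {u, v, w, x, y, z, t}): φ is false.
For instance, at u:
  At u: Dia q is true, Box q is false, so Dia q and Box q is false.
    At u: Dia q requires q at some successor in {u, y, z, t}.
      q holds at y, so Dia q is true at u.
    At u: Box q requires q at every successor {u, y, z, t}.
      q fails at u, so Box q is false at u.
Satisfying worlds: {v, z}

v, z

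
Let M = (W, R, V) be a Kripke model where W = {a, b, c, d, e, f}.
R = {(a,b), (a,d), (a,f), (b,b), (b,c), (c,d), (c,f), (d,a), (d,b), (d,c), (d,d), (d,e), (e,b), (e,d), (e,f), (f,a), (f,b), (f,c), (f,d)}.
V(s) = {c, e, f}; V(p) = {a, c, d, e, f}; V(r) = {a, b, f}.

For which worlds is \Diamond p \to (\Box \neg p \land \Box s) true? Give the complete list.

none

Let φ = \Diamond p \to (\Box \neg p \land \Box s). Evaluate φ at each world:
  a (successors {b, d, f}): φ is false.
  b (successors {b, c}): φ is false.
  c (successors {d, f}): φ is false.
  d (successors {a, b, c, d, e}): φ is false.
  e (successors {b, d, f}): φ is false.
  f (successors {a, b, c, d}): φ is false.
For instance, at c:
  At c: \Diamond p is true, \Box \neg p \land \Box s is false, so \Diamond p \to (\Box \neg p \land \Box s) is false.
    At c: \Diamond p requires p at some successor in {d, f}.
      p holds at d, so \Diamond p is true at c.
    At c: \Box \neg p is false, \Box s is false, so \Box \neg p \land \Box s is false.
      At c: \Box \neg p requires \neg p at every successor {d, f}.
        \neg p fails at d, so \Box \neg p is false at c.
      At c: \Box s requires s at every successor {d, f}.
        s fails at d, so \Box s is false at c.
Satisfying worlds: none.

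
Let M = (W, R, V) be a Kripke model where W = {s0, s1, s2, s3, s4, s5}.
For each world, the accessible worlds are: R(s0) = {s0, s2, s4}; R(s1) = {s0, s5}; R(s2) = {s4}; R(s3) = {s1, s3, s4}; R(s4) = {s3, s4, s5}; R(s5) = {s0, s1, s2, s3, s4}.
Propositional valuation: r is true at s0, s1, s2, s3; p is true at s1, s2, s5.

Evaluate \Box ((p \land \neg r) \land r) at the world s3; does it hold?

At s3: \Box ((p \land \neg r) \land r) requires (p \land \neg r) \land r at every successor {s1, s3, s4}.
  (p \land \neg r) \land r fails at s1, so \Box ((p \land \neg r) \land r) is false at s3.

No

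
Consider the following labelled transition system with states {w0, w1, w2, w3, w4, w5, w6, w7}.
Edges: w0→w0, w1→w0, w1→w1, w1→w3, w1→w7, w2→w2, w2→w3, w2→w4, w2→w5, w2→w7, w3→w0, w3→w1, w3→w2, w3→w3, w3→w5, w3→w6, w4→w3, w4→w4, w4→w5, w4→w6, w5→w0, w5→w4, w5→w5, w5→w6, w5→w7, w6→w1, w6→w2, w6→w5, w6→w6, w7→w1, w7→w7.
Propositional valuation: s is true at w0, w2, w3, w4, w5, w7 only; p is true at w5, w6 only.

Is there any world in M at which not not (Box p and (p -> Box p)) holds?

No

Let φ = not not (Box p and (p -> Box p)). Evaluate φ at each world:
  w0 (successors {w0}): φ is false.
  w1 (successors {w0, w1, w3, w7}): φ is false.
  w2 (successors {w2, w3, w4, w5, w7}): φ is false.
  w3 (successors {w0, w1, w2, w3, w5, w6}): φ is false.
  w4 (successors {w3, w4, w5, w6}): φ is false.
  w5 (successors {w0, w4, w5, w6, w7}): φ is false.
  w6 (successors {w1, w2, w5, w6}): φ is false.
  w7 (successors {w1, w7}): φ is false.
For instance, at w1:
  At w1: not (Box p and (p -> Box p)) is true, so not not (Box p and (p -> Box p)) is false.
    At w1: Box p and (p -> Box p) is false, so not (Box p and (p -> Box p)) is true.
      At w1: Box p is false, p -> Box p is true, so Box p and (p -> Box p) is false.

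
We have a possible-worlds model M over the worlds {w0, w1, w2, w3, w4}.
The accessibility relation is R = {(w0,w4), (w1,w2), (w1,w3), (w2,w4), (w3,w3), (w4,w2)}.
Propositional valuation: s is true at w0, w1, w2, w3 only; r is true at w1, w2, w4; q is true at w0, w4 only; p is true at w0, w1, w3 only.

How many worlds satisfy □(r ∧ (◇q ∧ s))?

1

Let φ = □(r ∧ (◇q ∧ s)). Evaluate φ at each world:
  w0 (successors {w4}): φ is false.
  w1 (successors {w2, w3}): φ is false.
  w2 (successors {w4}): φ is false.
  w3 (successors {w3}): φ is false.
  w4 (successors {w2}): φ is true.
For instance, at w1:
  At w1: □(r ∧ (◇q ∧ s)) requires r ∧ (◇q ∧ s) at every successor {w2, w3}.
    r ∧ (◇q ∧ s) fails at w3, so □(r ∧ (◇q ∧ s)) is false at w1.
      At w3: r is false, ◇q ∧ s is false, so r ∧ (◇q ∧ s) is false.
Satisfying worlds: {w4}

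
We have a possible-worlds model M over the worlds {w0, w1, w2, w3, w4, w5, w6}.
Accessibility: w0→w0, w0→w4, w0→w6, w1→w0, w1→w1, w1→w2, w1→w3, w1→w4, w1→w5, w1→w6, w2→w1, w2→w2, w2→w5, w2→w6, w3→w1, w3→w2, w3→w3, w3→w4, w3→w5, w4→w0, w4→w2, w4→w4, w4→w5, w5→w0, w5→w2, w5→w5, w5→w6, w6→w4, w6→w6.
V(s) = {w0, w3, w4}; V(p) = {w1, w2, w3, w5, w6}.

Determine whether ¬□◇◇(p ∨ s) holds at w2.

Recall that □ψ holds at a world iff ψ holds at every accessible world, and ◇ψ holds iff ψ holds at some accessible world.
At w2: □◇◇(p ∨ s) is true, so ¬□◇◇(p ∨ s) is false.
  At w2: □◇◇(p ∨ s) requires ◇◇(p ∨ s) at every successor {w1, w2, w5, w6}.
    At w1: ◇◇(p ∨ s) is true.
    At w2: ◇◇(p ∨ s) is true.
    At w5: ◇◇(p ∨ s) is true.
    At w6: ◇◇(p ∨ s) is true.
  So □◇◇(p ∨ s) is true at w2.

No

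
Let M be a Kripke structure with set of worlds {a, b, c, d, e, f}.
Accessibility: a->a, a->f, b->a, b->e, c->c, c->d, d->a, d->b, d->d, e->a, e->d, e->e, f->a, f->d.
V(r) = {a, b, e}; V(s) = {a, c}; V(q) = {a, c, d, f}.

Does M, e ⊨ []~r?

No

At e: []~r requires ~r at every successor {a, d, e}.
  ~r fails at a, so []~r is false at e.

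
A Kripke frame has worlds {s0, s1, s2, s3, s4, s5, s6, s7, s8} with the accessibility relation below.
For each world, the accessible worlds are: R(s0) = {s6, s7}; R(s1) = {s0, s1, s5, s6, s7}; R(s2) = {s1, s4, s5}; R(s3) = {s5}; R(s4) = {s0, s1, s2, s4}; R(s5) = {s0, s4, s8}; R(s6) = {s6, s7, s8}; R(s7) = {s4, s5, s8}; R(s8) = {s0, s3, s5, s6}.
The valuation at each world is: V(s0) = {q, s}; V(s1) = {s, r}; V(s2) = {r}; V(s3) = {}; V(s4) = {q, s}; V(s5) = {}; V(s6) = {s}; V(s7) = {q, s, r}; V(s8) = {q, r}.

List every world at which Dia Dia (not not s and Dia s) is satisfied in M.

s0, s1, s2, s3, s4, s5, s6, s7, s8

Let φ = Dia Dia (not not s and Dia s). Evaluate φ at each world:
  s0 (successors {s6, s7}): φ is true.
  s1 (successors {s0, s1, s5, s6, s7}): φ is true.
  s2 (successors {s1, s4, s5}): φ is true.
  s3 (successors {s5}): φ is true.
  s4 (successors {s0, s1, s2, s4}): φ is true.
  s5 (successors {s0, s4, s8}): φ is true.
  s6 (successors {s6, s7, s8}): φ is true.
  s7 (successors {s4, s5, s8}): φ is true.
  s8 (successors {s0, s3, s5, s6}): φ is true.
For instance, at s7:
  At s7: Dia Dia (not not s and Dia s) requires Dia (not not s and Dia s) at some successor in {s4, s5, s8}.
    Dia (not not s and Dia s) holds at s4, so Dia Dia (not not s and Dia s) is true at s7.
      At s4: Dia (not not s and Dia s) requires not not s and Dia s at some successor in {s0, s1, s2, s4}.
        not not s and Dia s holds at s0, so Dia (not not s and Dia s) is true at s4.
Satisfying worlds: {s0, s1, s2, s3, s4, s5, s6, s7, s8}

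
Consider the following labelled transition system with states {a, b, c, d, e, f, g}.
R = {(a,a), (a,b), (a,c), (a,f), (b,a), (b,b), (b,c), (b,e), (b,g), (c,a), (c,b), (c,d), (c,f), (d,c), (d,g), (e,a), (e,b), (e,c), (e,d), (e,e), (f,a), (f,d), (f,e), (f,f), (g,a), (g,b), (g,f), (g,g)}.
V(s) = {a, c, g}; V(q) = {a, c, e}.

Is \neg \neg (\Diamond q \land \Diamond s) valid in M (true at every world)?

Yes

Let φ = \neg \neg (\Diamond q \land \Diamond s). Evaluate φ at each world:
  a (successors {a, b, c, f}): φ is true.
  b (successors {a, b, c, e, g}): φ is true.
  c (successors {a, b, d, f}): φ is true.
  d (successors {c, g}): φ is true.
  e (successors {a, b, c, d, e}): φ is true.
  f (successors {a, d, e, f}): φ is true.
  g (successors {a, b, f, g}): φ is true.
For instance, at b:
  At b: \neg (\Diamond q \land \Diamond s) is false, so \neg \neg (\Diamond q \land \Diamond s) is true.
    At b: \Diamond q \land \Diamond s is true, so \neg (\Diamond q \land \Diamond s) is false.
      At b: \Diamond q is true, \Diamond s is true, so \Diamond q \land \Diamond s is true.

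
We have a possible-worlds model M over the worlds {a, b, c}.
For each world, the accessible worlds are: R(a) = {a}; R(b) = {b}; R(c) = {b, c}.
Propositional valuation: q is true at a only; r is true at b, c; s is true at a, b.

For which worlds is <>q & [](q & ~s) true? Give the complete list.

none

Let φ = <>q & [](q & ~s). Evaluate φ at each world:
  a (successors {a}): φ is false.
  b (successors {b}): φ is false.
  c (successors {b, c}): φ is false.
For instance, at b:
  At b: <>q is false, [](q & ~s) is false, so <>q & [](q & ~s) is false.
    At b: <>q requires q at some successor in {b}.
      At b: q is false.
    So <>q is false at b.
    At b: [](q & ~s) requires q & ~s at every successor {b}.
      q & ~s fails at b, so [](q & ~s) is false at b.
Satisfying worlds: none.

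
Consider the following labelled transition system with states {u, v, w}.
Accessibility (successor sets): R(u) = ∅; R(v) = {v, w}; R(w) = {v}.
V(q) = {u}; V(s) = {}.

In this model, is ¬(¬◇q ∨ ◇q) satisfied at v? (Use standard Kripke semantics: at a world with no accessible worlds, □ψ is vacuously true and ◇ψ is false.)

Recall that ◇ψ holds at a world iff ψ holds at some accessible world.
At v: ¬◇q ∨ ◇q is true, so ¬(¬◇q ∨ ◇q) is false.
  At v: ¬◇q is true, ◇q is false, so ¬◇q ∨ ◇q is true.
    At v: ◇q is false, so ¬◇q is true.
      At v: ◇q requires q at some successor in {v, w}.
        At v: q is false.
        At w: q is false.
      So ◇q is false at v.
    At v: ◇q requires q at some successor in {v, w}.
      At v: q is false.
      At w: q is false.
    So ◇q is false at v.

No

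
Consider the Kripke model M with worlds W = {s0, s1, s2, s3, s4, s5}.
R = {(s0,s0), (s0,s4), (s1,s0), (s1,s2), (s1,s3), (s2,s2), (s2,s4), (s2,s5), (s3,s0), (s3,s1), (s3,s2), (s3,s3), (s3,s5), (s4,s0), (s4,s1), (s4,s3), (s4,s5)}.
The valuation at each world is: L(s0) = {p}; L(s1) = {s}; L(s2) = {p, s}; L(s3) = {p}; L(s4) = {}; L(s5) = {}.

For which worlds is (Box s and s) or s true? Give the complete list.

s1, s2

Let φ = (Box s and s) or s. Evaluate φ at each world:
  s0 (successors {s0, s4}): φ is false.
  s1 (successors {s0, s2, s3}): φ is true.
  s2 (successors {s2, s4, s5}): φ is true.
  s3 (successors {s0, s1, s2, s3, s5}): φ is false.
  s4 (successors {s0, s1, s3, s5}): φ is false.
  s5 (successors ∅): φ is false.
For instance, at s1:
  At s1: Box s and s is false, s is true, so (Box s and s) or s is true.
    At s1: Box s is false, s is true, so Box s and s is false.
      At s1: Box s requires s at every successor {s0, s2, s3}.
        s fails at s0, so Box s is false at s1.
Satisfying worlds: {s1, s2}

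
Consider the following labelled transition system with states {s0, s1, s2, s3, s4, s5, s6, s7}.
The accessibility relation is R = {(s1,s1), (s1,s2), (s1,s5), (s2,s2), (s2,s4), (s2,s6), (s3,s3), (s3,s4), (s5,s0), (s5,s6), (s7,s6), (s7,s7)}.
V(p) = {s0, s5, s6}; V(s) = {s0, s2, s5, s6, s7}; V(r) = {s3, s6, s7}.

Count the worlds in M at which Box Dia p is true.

Let φ = Box Dia p. Evaluate φ at each world:
  s0 (successors ∅): φ is true.
  s1 (successors {s1, s2, s5}): φ is true.
  s2 (successors {s2, s4, s6}): φ is false.
  s3 (successors {s3, s4}): φ is false.
  s4 (successors ∅): φ is true.
  s5 (successors {s0, s6}): φ is false.
  s6 (successors ∅): φ is true.
  s7 (successors {s6, s7}): φ is false.
For instance, at s1:
  At s1: Box Dia p requires Dia p at every successor {s1, s2, s5}.
      At s1: Dia p requires p at some successor in {s1, s2, s5}.
        p holds at s5, so Dia p is true at s1.
      At s2: Dia p requires p at some successor in {s2, s4, s6}.
        p holds at s6, so Dia p is true at s2.
      At s5: Dia p requires p at some successor in {s0, s6}.
        p holds at s0, so Dia p is true at s5.
  So Box Dia p is true at s1.
Satisfying worlds: {s0, s1, s4, s6}

4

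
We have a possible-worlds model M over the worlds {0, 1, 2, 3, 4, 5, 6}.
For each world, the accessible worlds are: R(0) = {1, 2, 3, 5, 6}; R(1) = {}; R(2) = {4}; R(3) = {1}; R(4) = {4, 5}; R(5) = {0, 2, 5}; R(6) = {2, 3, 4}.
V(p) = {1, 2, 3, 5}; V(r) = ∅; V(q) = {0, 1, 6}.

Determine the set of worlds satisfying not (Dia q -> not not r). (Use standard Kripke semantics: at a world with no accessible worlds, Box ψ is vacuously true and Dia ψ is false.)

Let φ = not (Dia q -> not not r). Evaluate φ at each world:
  0 (successors {1, 2, 3, 5, 6}): φ is true.
  1 (successors ∅): φ is false.
  2 (successors {4}): φ is false.
  3 (successors {1}): φ is true.
  4 (successors {4, 5}): φ is false.
  5 (successors {0, 2, 5}): φ is true.
  6 (successors {2, 3, 4}): φ is false.
For instance, at 6:
  At 6: Dia q -> not not r is true, so not (Dia q -> not not r) is false.
    At 6: Dia q is false, not not r is false, so Dia q -> not not r is true.
      At 6: Dia q requires q at some successor in {2, 3, 4}.
        At 2: q is false.
        At 3: q is false.
        At 4: q is false.
      So Dia q is false at 6.
Satisfying worlds: {0, 3, 5}

0, 3, 5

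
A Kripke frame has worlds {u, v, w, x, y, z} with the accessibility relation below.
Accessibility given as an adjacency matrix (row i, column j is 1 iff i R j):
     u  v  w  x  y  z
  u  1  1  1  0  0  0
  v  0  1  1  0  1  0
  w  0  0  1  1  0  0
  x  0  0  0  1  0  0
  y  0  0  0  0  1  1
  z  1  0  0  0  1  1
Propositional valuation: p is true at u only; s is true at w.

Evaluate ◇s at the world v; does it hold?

Recall that ◇ψ holds at a world iff ψ holds at some accessible world.
At v: ◇s requires s at some successor in {v, w, y}.
  s holds at w, so ◇s is true at v.

Yes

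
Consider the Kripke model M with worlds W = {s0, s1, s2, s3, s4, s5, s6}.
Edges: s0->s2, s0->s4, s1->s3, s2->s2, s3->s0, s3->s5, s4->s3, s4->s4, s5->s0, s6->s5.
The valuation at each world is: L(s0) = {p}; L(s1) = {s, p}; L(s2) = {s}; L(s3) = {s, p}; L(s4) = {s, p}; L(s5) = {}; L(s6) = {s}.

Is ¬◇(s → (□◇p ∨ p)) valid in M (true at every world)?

No

Recall that □ψ holds at a world iff ψ holds at every accessible world, and ◇ψ holds iff ψ holds at some accessible world.
Let φ = ¬◇(s → (□◇p ∨ p)). Evaluate φ at each world:
  s0 (successors {s2, s4}): φ is false.
  s1 (successors {s3}): φ is false.
  s2 (successors {s2}): φ is true.
  s3 (successors {s0, s5}): φ is false.
  s4 (successors {s3, s4}): φ is false.
  s5 (successors {s0}): φ is false.
  s6 (successors {s5}): φ is false.
Detail at s0 (counterexample):
  At s0: ◇(s → (□◇p ∨ p)) is true, so ¬◇(s → (□◇p ∨ p)) is false.
    At s0: ◇(s → (□◇p ∨ p)) requires s → (□◇p ∨ p) at some successor in {s2, s4}.
      s → (□◇p ∨ p) holds at s4, so ◇(s → (□◇p ∨ p)) is true at s0.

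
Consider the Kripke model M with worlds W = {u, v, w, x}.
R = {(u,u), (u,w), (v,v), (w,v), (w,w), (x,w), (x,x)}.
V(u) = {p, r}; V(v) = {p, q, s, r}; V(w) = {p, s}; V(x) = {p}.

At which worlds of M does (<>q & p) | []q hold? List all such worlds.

Let φ = (<>q & p) | []q. Evaluate φ at each world:
  u (successors {u, w}): φ is false.
  v (successors {v}): φ is true.
  w (successors {v, w}): φ is true.
  x (successors {w, x}): φ is false.
For instance, at u:
  At u: <>q & p is false, []q is false, so (<>q & p) | []q is false.
    At u: <>q is false, p is true, so <>q & p is false.
      At u: <>q requires q at some successor in {u, w}.
        At u: q is false.
        At w: q is false.
      So <>q is false at u.
    At u: []q requires q at every successor {u, w}.
      q fails at u, so []q is false at u.
Satisfying worlds: {v, w}

v, w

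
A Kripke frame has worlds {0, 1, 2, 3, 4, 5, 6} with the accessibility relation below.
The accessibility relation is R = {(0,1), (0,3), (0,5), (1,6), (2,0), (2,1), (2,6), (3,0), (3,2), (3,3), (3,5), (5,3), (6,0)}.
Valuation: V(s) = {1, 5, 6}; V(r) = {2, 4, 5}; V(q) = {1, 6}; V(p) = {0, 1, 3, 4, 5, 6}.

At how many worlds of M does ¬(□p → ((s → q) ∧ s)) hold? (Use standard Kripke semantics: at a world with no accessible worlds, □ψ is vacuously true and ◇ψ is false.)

4

Let φ = ¬(□p → ((s → q) ∧ s)). Evaluate φ at each world:
  0 (successors {1, 3, 5}): φ is true.
  1 (successors {6}): φ is false.
  2 (successors {0, 1, 6}): φ is true.
  3 (successors {0, 2, 3, 5}): φ is false.
  4 (successors ∅): φ is true.
  5 (successors {3}): φ is true.
  6 (successors {0}): φ is false.
For instance, at 0:
  At 0: □p → ((s → q) ∧ s) is false, so ¬(□p → ((s → q) ∧ s)) is true.
    At 0: □p is true, (s → q) ∧ s is false, so □p → ((s → q) ∧ s) is false.
      At 0: □p requires p at every successor {1, 3, 5}.
        At 1: p is true.
        At 3: p is true.
        At 5: p is true.
      So □p is true at 0.
Satisfying worlds: {0, 2, 4, 5}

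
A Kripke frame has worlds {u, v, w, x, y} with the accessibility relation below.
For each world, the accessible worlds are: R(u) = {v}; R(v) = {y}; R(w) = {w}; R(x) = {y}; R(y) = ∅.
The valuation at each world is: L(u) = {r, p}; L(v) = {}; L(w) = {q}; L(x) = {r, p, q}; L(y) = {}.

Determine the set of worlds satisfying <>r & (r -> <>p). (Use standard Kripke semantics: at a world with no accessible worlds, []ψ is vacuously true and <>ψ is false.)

none

Recall that <>ψ holds at a world iff ψ holds at some accessible world.
Let φ = <>r & (r -> <>p). Evaluate φ at each world:
  u (successors {v}): φ is false.
  v (successors {y}): φ is false.
  w (successors {w}): φ is false.
  x (successors {y}): φ is false.
  y (successors ∅): φ is false.
For instance, at w:
  At w: <>r is false, r -> <>p is true, so <>r & (r -> <>p) is false.
    At w: <>r requires r at some successor in {w}.
      At w: r is false.
    So <>r is false at w.
    At w: r is false, <>p is false, so r -> <>p is true.
      At w: <>p requires p at some successor in {w}.
        At w: p is false.
      So <>p is false at w.
Satisfying worlds: none.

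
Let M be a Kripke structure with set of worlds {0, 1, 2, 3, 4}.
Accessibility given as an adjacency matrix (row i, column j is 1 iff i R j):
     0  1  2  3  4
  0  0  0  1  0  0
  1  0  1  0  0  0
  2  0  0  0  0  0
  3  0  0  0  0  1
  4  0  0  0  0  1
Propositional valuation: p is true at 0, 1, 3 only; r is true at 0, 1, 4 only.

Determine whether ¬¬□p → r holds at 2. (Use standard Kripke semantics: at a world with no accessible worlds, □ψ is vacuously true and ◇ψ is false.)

At 2: ¬¬□p is true, r is false, so ¬¬□p → r is false.
  At 2: ¬□p is false, so ¬¬□p is true.
    At 2: □p is true, so ¬□p is false.
      At 2: no accessible worlds, so □p holds vacuously.

No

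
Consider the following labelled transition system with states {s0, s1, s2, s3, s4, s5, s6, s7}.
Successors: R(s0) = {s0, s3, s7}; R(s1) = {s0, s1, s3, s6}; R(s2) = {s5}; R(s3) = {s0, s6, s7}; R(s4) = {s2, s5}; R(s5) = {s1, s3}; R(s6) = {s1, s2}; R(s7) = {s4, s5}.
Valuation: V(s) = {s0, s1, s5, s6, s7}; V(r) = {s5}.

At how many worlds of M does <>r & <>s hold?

3

Let φ = <>r & <>s. Evaluate φ at each world:
  s0 (successors {s0, s3, s7}): φ is false.
  s1 (successors {s0, s1, s3, s6}): φ is false.
  s2 (successors {s5}): φ is true.
  s3 (successors {s0, s6, s7}): φ is false.
  s4 (successors {s2, s5}): φ is true.
  s5 (successors {s1, s3}): φ is false.
  s6 (successors {s1, s2}): φ is false.
  s7 (successors {s4, s5}): φ is true.
For instance, at s6:
  At s6: <>r is false, <>s is true, so <>r & <>s is false.
    At s6: <>r requires r at some successor in {s1, s2}.
      At s1: r is false.
      At s2: r is false.
    So <>r is false at s6.
    At s6: <>s requires s at some successor in {s1, s2}.
      s holds at s1, so <>s is true at s6.
Satisfying worlds: {s2, s4, s7}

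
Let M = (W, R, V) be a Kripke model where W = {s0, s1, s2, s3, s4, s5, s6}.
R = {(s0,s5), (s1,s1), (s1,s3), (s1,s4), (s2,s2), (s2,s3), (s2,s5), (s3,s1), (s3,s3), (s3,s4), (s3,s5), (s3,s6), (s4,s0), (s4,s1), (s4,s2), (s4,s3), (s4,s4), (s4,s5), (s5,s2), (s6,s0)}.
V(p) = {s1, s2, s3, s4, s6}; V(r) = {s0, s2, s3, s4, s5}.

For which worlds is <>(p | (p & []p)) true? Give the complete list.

s1, s2, s3, s4, s5

Recall that []ψ holds at a world iff ψ holds at every accessible world, and <>ψ holds iff ψ holds at some accessible world.
Let φ = <>(p | (p & []p)). Evaluate φ at each world:
  s0 (successors {s5}): φ is false.
  s1 (successors {s1, s3, s4}): φ is true.
  s2 (successors {s2, s3, s5}): φ is true.
  s3 (successors {s1, s3, s4, s5, s6}): φ is true.
  s4 (successors {s0, s1, s2, s3, s4, s5}): φ is true.
  s5 (successors {s2}): φ is true.
  s6 (successors {s0}): φ is false.
For instance, at s5:
  At s5: <>(p | (p & []p)) requires p | (p & []p) at some successor in {s2}.
    p | (p & []p) holds at s2, so <>(p | (p & []p)) is true at s5.
      At s2: p is true, p & []p is false, so p | (p & []p) is true.
Satisfying worlds: {s1, s2, s3, s4, s5}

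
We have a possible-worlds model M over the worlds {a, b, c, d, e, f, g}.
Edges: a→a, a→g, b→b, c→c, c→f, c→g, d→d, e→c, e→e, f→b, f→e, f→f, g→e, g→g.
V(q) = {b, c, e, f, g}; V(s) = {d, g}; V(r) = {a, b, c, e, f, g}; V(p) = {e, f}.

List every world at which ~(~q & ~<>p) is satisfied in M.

Let φ = ~(~q & ~<>p). Evaluate φ at each world:
  a (successors {a, g}): φ is false.
  b (successors {b}): φ is true.
  c (successors {c, f, g}): φ is true.
  d (successors {d}): φ is false.
  e (successors {c, e}): φ is true.
  f (successors {b, e, f}): φ is true.
  g (successors {e, g}): φ is true.
For instance, at d:
  At d: ~q & ~<>p is true, so ~(~q & ~<>p) is false.
    At d: ~q is true, ~<>p is true, so ~q & ~<>p is true.
      At d: <>p is false, so ~<>p is true.
Satisfying worlds: {b, c, e, f, g}

b, c, e, f, g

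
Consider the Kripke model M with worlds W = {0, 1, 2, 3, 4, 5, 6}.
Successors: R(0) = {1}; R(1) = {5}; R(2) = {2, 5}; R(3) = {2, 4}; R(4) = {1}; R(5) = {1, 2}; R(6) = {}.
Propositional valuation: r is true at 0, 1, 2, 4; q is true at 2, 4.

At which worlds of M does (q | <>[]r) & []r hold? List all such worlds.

3, 4

Recall that []ψ holds at a world iff ψ holds at every accessible world, and <>ψ holds iff ψ holds at some accessible world.
Let φ = (q | <>[]r) & []r. Evaluate φ at each world:
  0 (successors {1}): φ is false.
  1 (successors {5}): φ is false.
  2 (successors {2, 5}): φ is false.
  3 (successors {2, 4}): φ is true.
  4 (successors {1}): φ is true.
  5 (successors {1, 2}): φ is false.
  6 (successors ∅): φ is false.
For instance, at 1:
  At 1: q | <>[]r is true, []r is false, so (q | <>[]r) & []r is false.
    At 1: q is false, <>[]r is true, so q | <>[]r is true.
      At 1: <>[]r requires []r at some successor in {5}.
        []r holds at 5, so <>[]r is true at 1.
    At 1: []r requires r at every successor {5}.
      r fails at 5, so []r is false at 1.
Satisfying worlds: {3, 4}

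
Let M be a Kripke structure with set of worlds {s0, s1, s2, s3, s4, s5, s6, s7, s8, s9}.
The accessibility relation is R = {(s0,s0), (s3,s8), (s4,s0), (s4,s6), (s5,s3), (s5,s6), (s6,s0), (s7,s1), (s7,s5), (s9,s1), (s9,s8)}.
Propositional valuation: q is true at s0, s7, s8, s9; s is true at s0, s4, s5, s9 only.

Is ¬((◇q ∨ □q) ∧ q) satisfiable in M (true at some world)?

Recall that □ψ holds at a world iff ψ holds at every accessible world, and ◇ψ holds iff ψ holds at some accessible world.
Let φ = ¬((◇q ∨ □q) ∧ q). Evaluate φ at each world:
  s0 (successors {s0}): φ is false.
  s1 (successors ∅): φ is true.
  s2 (successors ∅): φ is true.
  s3 (successors {s8}): φ is true.
  s4 (successors {s0, s6}): φ is true.
  s5 (successors {s3, s6}): φ is true.
  s6 (successors {s0}): φ is true.
  s7 (successors {s1, s5}): φ is true.
  s8 (successors ∅): φ is false.
  s9 (successors {s1, s8}): φ is false.
Detail at s1 (witness):
  At s1: (◇q ∨ □q) ∧ q is false, so ¬((◇q ∨ □q) ∧ q) is true.
    At s1: ◇q ∨ □q is true, q is false, so (◇q ∨ □q) ∧ q is false.
      At s1: ◇q is false, □q is true, so ◇q ∨ □q is true.

Yes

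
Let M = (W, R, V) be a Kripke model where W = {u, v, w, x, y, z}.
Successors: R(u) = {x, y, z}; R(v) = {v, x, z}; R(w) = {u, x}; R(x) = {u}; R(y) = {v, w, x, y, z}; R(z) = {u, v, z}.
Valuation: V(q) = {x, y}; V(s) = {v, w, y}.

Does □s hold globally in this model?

Let φ = □s. Evaluate φ at each world:
  u (successors {x, y, z}): φ is false.
  v (successors {v, x, z}): φ is false.
  w (successors {u, x}): φ is false.
  x (successors {u}): φ is false.
  y (successors {v, w, x, y, z}): φ is false.
  z (successors {u, v, z}): φ is false.
Detail at u (counterexample):
  At u: □s requires s at every successor {x, y, z}.
    s fails at x, so □s is false at u.

No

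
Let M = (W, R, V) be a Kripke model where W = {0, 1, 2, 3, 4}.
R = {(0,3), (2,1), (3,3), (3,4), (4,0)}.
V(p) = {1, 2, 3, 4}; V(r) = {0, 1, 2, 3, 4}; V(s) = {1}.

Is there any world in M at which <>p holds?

Let φ = <>p. Evaluate φ at each world:
  0 (successors {3}): φ is true.
  1 (successors ∅): φ is false.
  2 (successors {1}): φ is true.
  3 (successors {3, 4}): φ is true.
  4 (successors {0}): φ is false.
Detail at 0 (witness):
  At 0: <>p requires p at some successor in {3}.
    p holds at 3, so <>p is true at 0.

Yes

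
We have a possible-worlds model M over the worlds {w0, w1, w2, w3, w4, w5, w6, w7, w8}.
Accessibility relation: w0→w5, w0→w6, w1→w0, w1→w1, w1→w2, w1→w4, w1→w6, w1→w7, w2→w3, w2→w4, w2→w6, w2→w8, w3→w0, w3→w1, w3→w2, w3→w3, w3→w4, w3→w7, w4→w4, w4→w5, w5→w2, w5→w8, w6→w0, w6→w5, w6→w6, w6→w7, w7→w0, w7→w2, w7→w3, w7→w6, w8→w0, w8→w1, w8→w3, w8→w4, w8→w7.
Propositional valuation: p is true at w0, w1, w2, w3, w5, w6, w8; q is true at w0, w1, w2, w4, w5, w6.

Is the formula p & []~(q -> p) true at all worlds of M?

Let φ = p & []~(q -> p). Evaluate φ at each world:
  w0 (successors {w5, w6}): φ is false.
  w1 (successors {w0, w1, w2, w4, w6, w7}): φ is false.
  w2 (successors {w3, w4, w6, w8}): φ is false.
  w3 (successors {w0, w1, w2, w3, w4, w7}): φ is false.
  w4 (successors {w4, w5}): φ is false.
  w5 (successors {w2, w8}): φ is false.
  w6 (successors {w0, w5, w6, w7}): φ is false.
  w7 (successors {w0, w2, w3, w6}): φ is false.
  w8 (successors {w0, w1, w3, w4, w7}): φ is false.
Detail at w0 (counterexample):
  At w0: p is true, []~(q -> p) is false, so p & []~(q -> p) is false.
    At w0: []~(q -> p) requires ~(q -> p) at every successor {w5, w6}.
      ~(q -> p) fails at w5, so []~(q -> p) is false at w0.

No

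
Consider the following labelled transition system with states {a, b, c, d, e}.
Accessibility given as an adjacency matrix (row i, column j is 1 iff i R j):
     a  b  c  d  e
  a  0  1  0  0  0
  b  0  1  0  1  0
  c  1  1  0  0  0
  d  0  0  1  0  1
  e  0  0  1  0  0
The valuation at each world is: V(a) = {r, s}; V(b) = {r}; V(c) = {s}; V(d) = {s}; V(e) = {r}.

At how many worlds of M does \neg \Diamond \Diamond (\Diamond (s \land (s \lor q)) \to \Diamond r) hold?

Let φ = \neg \Diamond \Diamond (\Diamond (s \land (s \lor q)) \to \Diamond r). Evaluate φ at each world:
  a (successors {b}): φ is false.
  b (successors {b, d}): φ is false.
  c (successors {a, b}): φ is false.
  d (successors {c, e}): φ is false.
  e (successors {c}): φ is false.
For instance, at c:
  At c: \Diamond \Diamond (\Diamond (s \land (s \lor q)) \to \Diamond r) is true, so \neg \Diamond \Diamond (\Diamond (s \land (s \lor q)) \to \Diamond r) is false.
    At c: \Diamond \Diamond (\Diamond (s \land (s \lor q)) \to \Diamond r) requires \Diamond (\Diamond (s \land (s \lor q)) \to \Diamond r) at some successor in {a, b}.
      \Diamond (\Diamond (s \land (s \lor q)) \to \Diamond r) holds at a, so \Diamond \Diamond (\Diamond (s \land (s \lor q)) \to \Diamond r) is true at c.
Satisfying worlds: none.

0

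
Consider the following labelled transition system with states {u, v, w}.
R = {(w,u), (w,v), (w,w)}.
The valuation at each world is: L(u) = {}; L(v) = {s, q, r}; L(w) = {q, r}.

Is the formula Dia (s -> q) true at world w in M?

Yes

At w: Dia (s -> q) requires s -> q at some successor in {u, v, w}.
  s -> q holds at u, so Dia (s -> q) is true at w.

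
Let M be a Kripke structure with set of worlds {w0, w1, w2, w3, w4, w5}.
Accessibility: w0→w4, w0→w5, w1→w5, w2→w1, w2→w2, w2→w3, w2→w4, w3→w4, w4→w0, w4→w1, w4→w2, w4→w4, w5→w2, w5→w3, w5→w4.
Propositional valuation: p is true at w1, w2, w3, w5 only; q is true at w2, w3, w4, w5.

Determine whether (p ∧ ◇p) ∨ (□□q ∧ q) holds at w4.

Recall that □ψ holds at a world iff ψ holds at every accessible world, and ◇ψ holds iff ψ holds at some accessible world.
At w4: p ∧ ◇p is false, □□q ∧ q is false, so (p ∧ ◇p) ∨ (□□q ∧ q) is false.
  At w4: p is false, ◇p is true, so p ∧ ◇p is false.
    At w4: ◇p requires p at some successor in {w0, w1, w2, w4}.
      p holds at w1, so ◇p is true at w4.
  At w4: □□q is false, q is true, so □□q ∧ q is false.
    At w4: □□q requires □q at every successor {w0, w1, w2, w4}.
      □q fails at w2, so □□q is false at w4.

No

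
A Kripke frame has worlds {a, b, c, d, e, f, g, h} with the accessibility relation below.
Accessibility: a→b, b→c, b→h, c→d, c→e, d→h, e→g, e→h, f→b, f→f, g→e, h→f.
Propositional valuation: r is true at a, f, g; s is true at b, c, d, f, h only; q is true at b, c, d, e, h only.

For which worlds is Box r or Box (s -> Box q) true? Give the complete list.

Let φ = Box r or Box (s -> Box q). Evaluate φ at each world:
  a (successors {b}): φ is true.
  b (successors {c, h}): φ is false.
  c (successors {d, e}): φ is true.
  d (successors {h}): φ is false.
  e (successors {g, h}): φ is false.
  f (successors {b, f}): φ is false.
  g (successors {e}): φ is true.
  h (successors {f}): φ is true.
For instance, at h:
  At h: Box r is true, Box (s -> Box q) is false, so Box r or Box (s -> Box q) is true.
    At h: Box r requires r at every successor {f}.
      At f: r is true.
    So Box r is true at h.
    At h: Box (s -> Box q) requires s -> Box q at every successor {f}.
      s -> Box q fails at f, so Box (s -> Box q) is false at h.
Satisfying worlds: {a, c, g, h}

a, c, g, h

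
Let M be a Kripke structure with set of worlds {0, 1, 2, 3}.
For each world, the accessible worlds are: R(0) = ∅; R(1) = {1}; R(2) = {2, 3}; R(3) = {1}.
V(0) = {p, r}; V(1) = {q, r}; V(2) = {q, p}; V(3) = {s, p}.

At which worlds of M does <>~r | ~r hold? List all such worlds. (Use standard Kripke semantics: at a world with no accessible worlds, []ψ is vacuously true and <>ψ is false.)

2, 3

Let φ = <>~r | ~r. Evaluate φ at each world:
  0 (successors ∅): φ is false.
  1 (successors {1}): φ is false.
  2 (successors {2, 3}): φ is true.
  3 (successors {1}): φ is true.
For instance, at 2:
  At 2: <>~r is true, ~r is true, so <>~r | ~r is true.
    At 2: <>~r requires ~r at some successor in {2, 3}.
      ~r holds at 2, so <>~r is true at 2.
Satisfying worlds: {2, 3}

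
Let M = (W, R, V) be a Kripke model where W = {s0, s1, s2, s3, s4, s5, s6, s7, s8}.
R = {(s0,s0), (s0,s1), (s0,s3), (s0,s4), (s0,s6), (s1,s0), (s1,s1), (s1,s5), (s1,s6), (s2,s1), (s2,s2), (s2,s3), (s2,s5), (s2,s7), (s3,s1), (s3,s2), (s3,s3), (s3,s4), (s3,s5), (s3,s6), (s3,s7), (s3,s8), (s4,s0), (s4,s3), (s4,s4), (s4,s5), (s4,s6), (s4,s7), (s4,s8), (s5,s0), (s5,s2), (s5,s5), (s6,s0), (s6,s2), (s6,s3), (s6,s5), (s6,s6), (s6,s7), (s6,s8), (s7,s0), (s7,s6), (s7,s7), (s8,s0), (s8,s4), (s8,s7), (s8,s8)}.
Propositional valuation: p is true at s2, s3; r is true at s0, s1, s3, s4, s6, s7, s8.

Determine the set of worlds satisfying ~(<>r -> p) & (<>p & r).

s0, s4, s6

Let φ = ~(<>r -> p) & (<>p & r). Evaluate φ at each world:
  s0 (successors {s0, s1, s3, s4, s6}): φ is true.
  s1 (successors {s0, s1, s5, s6}): φ is false.
  s2 (successors {s1, s2, s3, s5, s7}): φ is false.
  s3 (successors {s1, s2, s3, s4, s5, s6, s7, s8}): φ is false.
  s4 (successors {s0, s3, s4, s5, s6, s7, s8}): φ is true.
  s5 (successors {s0, s2, s5}): φ is false.
  s6 (successors {s0, s2, s3, s5, s6, s7, s8}): φ is true.
  s7 (successors {s0, s6, s7}): φ is false.
  s8 (successors {s0, s4, s7, s8}): φ is false.
For instance, at s4:
  At s4: ~(<>r -> p) is true, <>p & r is true, so ~(<>r -> p) & (<>p & r) is true.
    At s4: <>r -> p is false, so ~(<>r -> p) is true.
      At s4: <>r is true, p is false, so <>r -> p is false.
    At s4: <>p is true, r is true, so <>p & r is true.
      At s4: <>p requires p at some successor in {s0, s3, s4, s5, s6, s7, s8}.
        p holds at s3, so <>p is true at s4.
Satisfying worlds: {s0, s4, s6}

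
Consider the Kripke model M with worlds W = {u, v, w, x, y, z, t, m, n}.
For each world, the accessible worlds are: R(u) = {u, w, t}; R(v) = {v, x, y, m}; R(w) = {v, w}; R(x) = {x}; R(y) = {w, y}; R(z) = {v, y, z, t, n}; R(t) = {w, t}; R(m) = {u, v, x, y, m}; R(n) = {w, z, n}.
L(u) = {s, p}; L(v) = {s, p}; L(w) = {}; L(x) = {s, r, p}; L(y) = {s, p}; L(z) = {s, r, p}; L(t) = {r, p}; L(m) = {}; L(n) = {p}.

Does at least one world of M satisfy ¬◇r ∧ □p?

No

Recall that □ψ holds at a world iff ψ holds at every accessible world, and ◇ψ holds iff ψ holds at some accessible world.
Let φ = ¬◇r ∧ □p. Evaluate φ at each world:
  u (successors {u, w, t}): φ is false.
  v (successors {v, x, y, m}): φ is false.
  w (successors {v, w}): φ is false.
  x (successors {x}): φ is false.
  y (successors {w, y}): φ is false.
  z (successors {v, y, z, t, n}): φ is false.
  t (successors {w, t}): φ is false.
  m (successors {u, v, x, y, m}): φ is false.
  n (successors {w, z, n}): φ is false.
For instance, at z:
  At z: ¬◇r is false, □p is true, so ¬◇r ∧ □p is false.
    At z: ◇r is true, so ¬◇r is false.
      At z: ◇r requires r at some successor in {v, y, z, t, n}.
        r holds at z, so ◇r is true at z.
    At z: □p requires p at every successor {v, y, z, t, n}.
      At v: p is true.
      At y: p is true.
      At z: p is true.
      At t: p is true.
      At n: p is true.
    So □p is true at z.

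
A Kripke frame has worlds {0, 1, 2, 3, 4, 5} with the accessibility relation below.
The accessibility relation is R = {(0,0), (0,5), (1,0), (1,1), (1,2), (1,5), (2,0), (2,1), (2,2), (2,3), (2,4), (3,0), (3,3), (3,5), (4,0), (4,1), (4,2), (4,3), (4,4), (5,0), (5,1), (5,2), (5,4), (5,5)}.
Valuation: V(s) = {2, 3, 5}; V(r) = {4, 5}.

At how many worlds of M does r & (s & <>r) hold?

1

Let φ = r & (s & <>r). Evaluate φ at each world:
  0 (successors {0, 5}): φ is false.
  1 (successors {0, 1, 2, 5}): φ is false.
  2 (successors {0, 1, 2, 3, 4}): φ is false.
  3 (successors {0, 3, 5}): φ is false.
  4 (successors {0, 1, 2, 3, 4}): φ is false.
  5 (successors {0, 1, 2, 4, 5}): φ is true.
For instance, at 2:
  At 2: r is false, s & <>r is true, so r & (s & <>r) is false.
    At 2: s is true, <>r is true, so s & <>r is true.
      At 2: <>r requires r at some successor in {0, 1, 2, 3, 4}.
        r holds at 4, so <>r is true at 2.
Satisfying worlds: {5}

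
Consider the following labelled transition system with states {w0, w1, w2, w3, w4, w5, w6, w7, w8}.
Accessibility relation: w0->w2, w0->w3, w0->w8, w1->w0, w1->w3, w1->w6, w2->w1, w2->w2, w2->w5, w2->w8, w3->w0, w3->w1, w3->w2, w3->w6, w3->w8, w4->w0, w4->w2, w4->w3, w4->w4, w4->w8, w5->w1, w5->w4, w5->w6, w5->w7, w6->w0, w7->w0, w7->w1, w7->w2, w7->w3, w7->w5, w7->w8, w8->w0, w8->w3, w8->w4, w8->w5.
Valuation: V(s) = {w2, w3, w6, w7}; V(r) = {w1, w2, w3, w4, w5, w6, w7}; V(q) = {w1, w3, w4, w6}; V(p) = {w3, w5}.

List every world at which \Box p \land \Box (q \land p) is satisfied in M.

none

Let φ = \Box p \land \Box (q \land p). Evaluate φ at each world:
  w0 (successors {w2, w3, w8}): φ is false.
  w1 (successors {w0, w3, w6}): φ is false.
  w2 (successors {w1, w2, w5, w8}): φ is false.
  w3 (successors {w0, w1, w2, w6, w8}): φ is false.
  w4 (successors {w0, w2, w3, w4, w8}): φ is false.
  w5 (successors {w1, w4, w6, w7}): φ is false.
  w6 (successors {w0}): φ is false.
  w7 (successors {w0, w1, w2, w3, w5, w8}): φ is false.
  w8 (successors {w0, w3, w4, w5}): φ is false.
For instance, at w1:
  At w1: \Box p is false, \Box (q \land p) is false, so \Box p \land \Box (q \land p) is false.
    At w1: \Box p requires p at every successor {w0, w3, w6}.
      p fails at w0, so \Box p is false at w1.
    At w1: \Box (q \land p) requires q \land p at every successor {w0, w3, w6}.
      q \land p fails at w0, so \Box (q \land p) is false at w1.
Satisfying worlds: none.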